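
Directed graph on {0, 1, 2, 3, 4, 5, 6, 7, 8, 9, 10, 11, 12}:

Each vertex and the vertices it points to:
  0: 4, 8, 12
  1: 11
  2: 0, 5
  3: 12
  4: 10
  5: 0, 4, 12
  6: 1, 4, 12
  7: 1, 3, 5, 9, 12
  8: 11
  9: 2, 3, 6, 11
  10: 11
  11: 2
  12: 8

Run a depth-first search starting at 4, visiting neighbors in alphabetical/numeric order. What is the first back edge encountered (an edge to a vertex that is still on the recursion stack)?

DFS from 4 (visiting neighbors in alphabetical/numeric order); mark gray on enter, black on exit:
4 gray
  10 gray
    11 gray
      2 gray
        0 gray
          0→4: 4 is gray → back edge
First back edge: 0 → 4.

0→4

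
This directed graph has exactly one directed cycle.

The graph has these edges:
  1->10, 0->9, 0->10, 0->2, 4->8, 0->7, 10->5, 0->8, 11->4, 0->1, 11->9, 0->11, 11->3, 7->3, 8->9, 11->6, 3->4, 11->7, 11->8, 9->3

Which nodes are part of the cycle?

DFS with gray/black marking from 8:
8 gray
  9 gray
    3 gray
      4 gray
        4→8: 8 is gray → back edge
Back edge closes the cycle 8 → 9 → 3 → 4 → 8; its vertices are {3, 4, 8, 9}.

3, 4, 8, 9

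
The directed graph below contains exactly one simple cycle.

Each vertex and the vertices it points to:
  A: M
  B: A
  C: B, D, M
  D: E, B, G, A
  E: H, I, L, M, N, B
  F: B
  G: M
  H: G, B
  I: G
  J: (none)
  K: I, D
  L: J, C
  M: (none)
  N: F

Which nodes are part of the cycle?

C, D, E, L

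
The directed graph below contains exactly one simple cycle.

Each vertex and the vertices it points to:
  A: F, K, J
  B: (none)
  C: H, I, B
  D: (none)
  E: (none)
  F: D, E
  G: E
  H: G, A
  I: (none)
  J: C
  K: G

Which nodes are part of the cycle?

A, C, H, J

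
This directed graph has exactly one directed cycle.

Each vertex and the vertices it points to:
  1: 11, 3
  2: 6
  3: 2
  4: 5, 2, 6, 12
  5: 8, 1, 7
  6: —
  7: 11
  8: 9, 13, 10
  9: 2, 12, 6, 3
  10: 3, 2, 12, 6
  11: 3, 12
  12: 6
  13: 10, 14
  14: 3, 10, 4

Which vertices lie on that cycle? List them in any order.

DFS with gray/black marking from 5:
5 gray
  8 gray
    9 gray
      2 gray
        6 gray
        6 black
      2 black
      12 gray
        12→6: 6 black — skip
      12 black
      9→6: 6 black — skip
      3 gray
        3→2: 2 black — skip
      3 black
    9 black
    13 gray
      10 gray
        10→3: 3 black — skip
        10→2: 2 black — skip
        10→12: 12 black — skip
        10→6: 6 black — skip
      10 black
      14 gray
        14→3: 3 black — skip
        14→10: 10 black — skip
        4 gray
          4→5: 5 is gray → back edge
Back edge closes the cycle 5 → 8 → 13 → 14 → 4 → 5; its vertices are {4, 5, 8, 13, 14}.

4, 5, 8, 13, 14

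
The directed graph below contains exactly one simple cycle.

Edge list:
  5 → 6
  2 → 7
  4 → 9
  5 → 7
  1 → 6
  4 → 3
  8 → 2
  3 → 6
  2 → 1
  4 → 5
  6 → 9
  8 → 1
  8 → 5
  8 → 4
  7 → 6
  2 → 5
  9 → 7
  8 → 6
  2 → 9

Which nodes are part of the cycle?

6, 7, 9

DFS with gray/black marking from 9:
9 gray
  7 gray
    6 gray
      6→9: 9 is gray → back edge
Back edge closes the cycle 9 → 7 → 6 → 9; its vertices are {6, 7, 9}.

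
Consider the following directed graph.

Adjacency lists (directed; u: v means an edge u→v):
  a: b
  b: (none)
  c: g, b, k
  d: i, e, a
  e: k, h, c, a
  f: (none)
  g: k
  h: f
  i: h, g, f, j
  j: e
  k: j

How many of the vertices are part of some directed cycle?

5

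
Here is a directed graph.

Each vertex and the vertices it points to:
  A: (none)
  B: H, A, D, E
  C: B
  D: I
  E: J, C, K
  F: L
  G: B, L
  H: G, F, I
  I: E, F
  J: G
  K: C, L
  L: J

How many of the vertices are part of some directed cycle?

A vertex is on a directed cycle iff it belongs to a strongly connected component of size ≥ 2 (or has a self-loop).
The vertices on cycles are {B, C, D, E, F, G, H, I, J, K, L} — 11 in total.

11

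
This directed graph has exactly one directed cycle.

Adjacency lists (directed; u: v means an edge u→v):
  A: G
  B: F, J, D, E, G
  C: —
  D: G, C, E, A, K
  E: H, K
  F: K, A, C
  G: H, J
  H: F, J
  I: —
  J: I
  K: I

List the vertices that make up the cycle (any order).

A, F, G, H

DFS with gray/black marking from F:
F gray
  K gray
    I gray
    I black
  K black
  A gray
    G gray
      H gray
        H→F: F is gray → back edge
Back edge closes the cycle F → A → G → H → F; its vertices are {A, F, G, H}.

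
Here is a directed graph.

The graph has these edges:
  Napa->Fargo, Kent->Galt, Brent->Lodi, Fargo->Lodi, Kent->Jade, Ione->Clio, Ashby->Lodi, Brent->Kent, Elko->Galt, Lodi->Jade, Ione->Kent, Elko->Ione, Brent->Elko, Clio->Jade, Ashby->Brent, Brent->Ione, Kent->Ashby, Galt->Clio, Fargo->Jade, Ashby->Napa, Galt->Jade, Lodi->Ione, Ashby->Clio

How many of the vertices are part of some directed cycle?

A vertex is on a directed cycle iff it belongs to a strongly connected component of size ≥ 2 (or has a self-loop).
The vertices on cycles are {Elko, Ione, Kent, Lodi, Napa, Ashby, Brent, Fargo} — 8 in total.

8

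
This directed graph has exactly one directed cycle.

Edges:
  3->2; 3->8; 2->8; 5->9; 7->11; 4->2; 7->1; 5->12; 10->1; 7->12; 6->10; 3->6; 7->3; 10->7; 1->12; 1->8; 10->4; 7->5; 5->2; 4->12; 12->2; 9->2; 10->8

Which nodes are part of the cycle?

DFS with gray/black marking from 7:
7 gray
  3 gray
    2 gray
      8 gray
      8 black
    2 black
    6 gray
      10 gray
        10→7: 7 is gray → back edge
Back edge closes the cycle 7 → 3 → 6 → 10 → 7; its vertices are {3, 6, 7, 10}.

3, 6, 7, 10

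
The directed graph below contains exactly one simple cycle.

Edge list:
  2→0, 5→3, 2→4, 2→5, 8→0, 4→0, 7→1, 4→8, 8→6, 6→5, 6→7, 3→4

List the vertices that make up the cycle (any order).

DFS with gray/black marking from 5:
5 gray
  3 gray
    4 gray
      8 gray
        0 gray
        0 black
        6 gray
          6→5: 5 is gray → back edge
Back edge closes the cycle 5 → 3 → 4 → 8 → 6 → 5; its vertices are {3, 4, 5, 6, 8}.

3, 4, 5, 6, 8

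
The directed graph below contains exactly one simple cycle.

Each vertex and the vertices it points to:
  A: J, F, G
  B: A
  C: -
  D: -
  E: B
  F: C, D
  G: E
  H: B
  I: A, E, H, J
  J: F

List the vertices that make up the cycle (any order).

A, B, E, G

DFS with gray/black marking from A:
A gray
  J gray
    F gray
      C gray
      C black
      D gray
      D black
    F black
  J black
  A→F: F black — skip
  G gray
    E gray
      B gray
        B→A: A is gray → back edge
Back edge closes the cycle A → G → E → B → A; its vertices are {A, B, E, G}.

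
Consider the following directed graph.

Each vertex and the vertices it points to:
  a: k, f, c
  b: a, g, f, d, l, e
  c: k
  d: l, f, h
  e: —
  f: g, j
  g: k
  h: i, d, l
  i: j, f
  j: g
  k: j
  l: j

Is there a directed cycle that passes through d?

Yes

d is on a cycle iff d can reach itself via ≥1 edge.
d → h → d — yes.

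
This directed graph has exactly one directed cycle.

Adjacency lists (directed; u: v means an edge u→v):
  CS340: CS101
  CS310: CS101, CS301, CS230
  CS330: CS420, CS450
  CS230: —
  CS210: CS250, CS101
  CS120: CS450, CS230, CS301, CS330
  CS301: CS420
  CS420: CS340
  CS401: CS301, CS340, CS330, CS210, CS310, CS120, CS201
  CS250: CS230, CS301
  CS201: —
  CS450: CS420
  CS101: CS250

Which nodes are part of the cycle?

CS101, CS250, CS301, CS340, CS420

DFS with gray/black marking from CS340:
CS340 gray
  CS101 gray
    CS250 gray
      CS230 gray
      CS230 black
      CS301 gray
        CS420 gray
          CS420→CS340: CS340 is gray → back edge
Back edge closes the cycle CS340 → CS101 → CS250 → CS301 → CS420 → CS340; its vertices are {CS101, CS250, CS301, CS340, CS420}.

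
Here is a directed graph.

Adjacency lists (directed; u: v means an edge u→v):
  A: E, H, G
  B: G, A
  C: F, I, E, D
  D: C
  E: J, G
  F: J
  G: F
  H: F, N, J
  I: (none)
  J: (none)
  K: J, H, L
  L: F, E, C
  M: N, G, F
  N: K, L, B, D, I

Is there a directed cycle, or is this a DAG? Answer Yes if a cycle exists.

Yes

DFS with white/gray/black marking, starting from F:
F gray
  J gray
  J black
F black
A gray
  E gray
    E→J: J black — skip
    G gray
      G→F: F black — skip
    G black
  E black
  H gray
    H→F: F black — skip
    N gray
      K gray
        K→J: J black — skip
        K→H: H is gray → back edge
Back edge found, so a cycle exists: H → N → K → H.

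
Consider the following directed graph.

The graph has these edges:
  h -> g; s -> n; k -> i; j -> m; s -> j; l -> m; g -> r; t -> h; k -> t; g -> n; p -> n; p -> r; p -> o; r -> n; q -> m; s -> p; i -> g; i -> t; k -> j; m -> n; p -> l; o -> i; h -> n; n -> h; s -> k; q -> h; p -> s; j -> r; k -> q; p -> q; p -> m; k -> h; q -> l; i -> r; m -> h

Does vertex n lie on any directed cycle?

n is on a cycle iff n can reach itself via ≥1 edge.
n → h → n — yes.

Yes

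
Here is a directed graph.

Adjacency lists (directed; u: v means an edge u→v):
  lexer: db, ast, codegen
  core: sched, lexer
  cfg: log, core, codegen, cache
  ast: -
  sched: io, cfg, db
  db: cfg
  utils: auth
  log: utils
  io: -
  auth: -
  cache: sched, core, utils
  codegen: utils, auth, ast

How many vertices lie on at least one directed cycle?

A vertex is on a directed cycle iff it belongs to a strongly connected component of size ≥ 2 (or has a self-loop).
The vertices on cycles are {db, cfg, core, cache, lexer, sched} — 6 in total.

6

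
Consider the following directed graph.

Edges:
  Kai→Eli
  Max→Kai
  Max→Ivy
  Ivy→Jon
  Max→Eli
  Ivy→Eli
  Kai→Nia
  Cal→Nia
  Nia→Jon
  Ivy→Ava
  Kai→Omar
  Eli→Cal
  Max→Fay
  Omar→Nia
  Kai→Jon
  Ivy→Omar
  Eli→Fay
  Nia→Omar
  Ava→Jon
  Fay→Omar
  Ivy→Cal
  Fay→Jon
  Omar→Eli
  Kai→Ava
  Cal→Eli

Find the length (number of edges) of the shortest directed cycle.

2

For each vertex v, BFS finds the shortest path from v back to v.
The shortest such closed walk is Cal → Eli → Cal, length 2.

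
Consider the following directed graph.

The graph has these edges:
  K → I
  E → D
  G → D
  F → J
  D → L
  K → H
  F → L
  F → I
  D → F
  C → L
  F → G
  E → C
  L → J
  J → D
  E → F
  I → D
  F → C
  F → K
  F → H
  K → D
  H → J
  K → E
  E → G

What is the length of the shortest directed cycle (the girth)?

3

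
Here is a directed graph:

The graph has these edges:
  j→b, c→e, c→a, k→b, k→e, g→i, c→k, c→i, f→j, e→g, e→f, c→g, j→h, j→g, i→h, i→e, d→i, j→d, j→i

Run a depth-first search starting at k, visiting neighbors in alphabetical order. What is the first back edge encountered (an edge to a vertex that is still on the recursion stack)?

DFS from k (visiting neighbors in alphabetical order); mark gray on enter, black on exit:
k gray
  b gray
  b black
  e gray
    f gray
      j gray
        j→b: b black — skip
        d gray
          i gray
            i→e: e is gray → back edge
First back edge: i → e.

i->e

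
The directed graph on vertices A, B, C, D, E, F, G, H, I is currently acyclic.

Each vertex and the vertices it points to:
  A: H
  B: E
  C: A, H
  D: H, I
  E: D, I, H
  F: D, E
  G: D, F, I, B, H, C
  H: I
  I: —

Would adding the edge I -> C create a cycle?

Adding I→C creates a cycle iff C can already reach I.
Path from C: C → H → I.
So C → … → I → C is a cycle.

Yes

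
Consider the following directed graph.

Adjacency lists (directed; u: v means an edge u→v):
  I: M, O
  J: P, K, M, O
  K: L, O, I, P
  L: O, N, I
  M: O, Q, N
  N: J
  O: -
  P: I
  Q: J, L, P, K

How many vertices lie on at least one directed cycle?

8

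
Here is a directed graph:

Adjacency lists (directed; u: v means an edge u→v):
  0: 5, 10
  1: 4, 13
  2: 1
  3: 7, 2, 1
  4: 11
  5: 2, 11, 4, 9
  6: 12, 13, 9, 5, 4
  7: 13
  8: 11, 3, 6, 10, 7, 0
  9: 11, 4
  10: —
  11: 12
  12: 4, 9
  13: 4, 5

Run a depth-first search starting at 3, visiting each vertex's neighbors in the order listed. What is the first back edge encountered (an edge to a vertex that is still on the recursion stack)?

12->4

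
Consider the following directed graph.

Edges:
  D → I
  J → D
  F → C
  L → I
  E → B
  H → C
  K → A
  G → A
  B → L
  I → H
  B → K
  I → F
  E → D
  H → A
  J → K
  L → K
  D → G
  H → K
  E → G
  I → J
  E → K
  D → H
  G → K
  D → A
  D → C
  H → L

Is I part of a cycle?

I is on a cycle iff I can reach itself via ≥1 edge.
I → J → D → I — yes.

Yes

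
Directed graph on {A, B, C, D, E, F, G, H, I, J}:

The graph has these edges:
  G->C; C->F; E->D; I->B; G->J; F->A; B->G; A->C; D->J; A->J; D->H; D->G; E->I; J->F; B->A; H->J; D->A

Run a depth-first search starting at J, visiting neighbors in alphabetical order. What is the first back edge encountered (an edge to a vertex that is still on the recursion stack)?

C->F

DFS from J (visiting neighbors in alphabetical order); mark gray on enter, black on exit:
J gray
  F gray
    A gray
      C gray
        C→F: F is gray → back edge
First back edge: C → F.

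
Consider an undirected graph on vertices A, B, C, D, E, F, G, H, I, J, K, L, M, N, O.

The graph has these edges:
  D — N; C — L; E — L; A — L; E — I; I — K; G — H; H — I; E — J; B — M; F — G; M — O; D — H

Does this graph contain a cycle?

No

DFS, tracking each vertex's parent; an edge to a visited non-parent vertex closes a cycle.
Start from D:
visit D (parent –)
  visit N (parent D)
    N–D: parent, skip
  visit H (parent D)
    visit I (parent H)
      visit E (parent I)
        visit L (parent E)
          visit A (parent L)
            A–L: parent, skip
          visit C (parent L)
            C–L: parent, skip
          L–E: parent, skip
        visit J (parent E)
          J–E: parent, skip
        E–I: parent, skip
      visit K (parent I)
        K–I: parent, skip
      I–H: parent, skip
    visit G (parent H)
      visit F (parent G)
        F–G: parent, skip
      G–H: parent, skip
    H–D: parent, skip
visit B (parent –)
  visit M (parent B)
    M–B: parent, skip
    visit O (parent M)
      O–M: parent, skip
No non-parent visited neighbor found — the graph is a forest.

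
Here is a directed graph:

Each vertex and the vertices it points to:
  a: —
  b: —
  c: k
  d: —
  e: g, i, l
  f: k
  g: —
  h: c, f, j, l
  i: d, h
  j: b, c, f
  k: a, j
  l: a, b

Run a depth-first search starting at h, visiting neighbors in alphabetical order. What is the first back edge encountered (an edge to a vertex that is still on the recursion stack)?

j->c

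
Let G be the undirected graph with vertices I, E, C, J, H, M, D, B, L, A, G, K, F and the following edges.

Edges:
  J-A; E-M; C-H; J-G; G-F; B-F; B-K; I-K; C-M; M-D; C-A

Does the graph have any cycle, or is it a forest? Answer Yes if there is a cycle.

No

DFS, tracking each vertex's parent; an edge to a visited non-parent vertex closes a cycle.
Start from K:
visit K (parent –)
  visit I (parent K)
    I–K: parent, skip
  visit B (parent K)
    visit F (parent B)
      F–B: parent, skip
      visit G (parent F)
        G–F: parent, skip
        visit J (parent G)
          J–G: parent, skip
          visit A (parent J)
            A–J: parent, skip
            visit C (parent A)
              visit H (parent C)
                H–C: parent, skip
              visit M (parent C)
                visit E (parent M)
                  E–M: parent, skip
                M–C: parent, skip
                visit D (parent M)
                  D–M: parent, skip
              C–A: parent, skip
    B–K: parent, skip
visit L (parent –)
No non-parent visited neighbor found — the graph is a forest.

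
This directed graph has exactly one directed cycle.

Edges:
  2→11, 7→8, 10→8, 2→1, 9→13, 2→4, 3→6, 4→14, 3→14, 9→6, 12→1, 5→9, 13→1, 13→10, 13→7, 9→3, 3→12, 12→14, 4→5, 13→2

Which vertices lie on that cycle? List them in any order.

2, 4, 5, 9, 13

DFS with gray/black marking from 9:
9 gray
  13 gray
    1 gray
    1 black
    2 gray
      11 gray
      11 black
      2→1: 1 black — skip
      4 gray
        5 gray
          5→9: 9 is gray → back edge
Back edge closes the cycle 9 → 13 → 2 → 4 → 5 → 9; its vertices are {2, 4, 5, 9, 13}.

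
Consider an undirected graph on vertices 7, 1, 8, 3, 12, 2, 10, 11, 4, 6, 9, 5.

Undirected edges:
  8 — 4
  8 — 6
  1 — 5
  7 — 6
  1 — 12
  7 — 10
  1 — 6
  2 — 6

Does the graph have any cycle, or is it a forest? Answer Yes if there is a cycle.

No

DFS, tracking each vertex's parent; an edge to a visited non-parent vertex closes a cycle.
Start from 3:
visit 3 (parent –)
visit 7 (parent –)
  visit 6 (parent 7)
    visit 2 (parent 6)
      2–6: parent, skip
    visit 1 (parent 6)
      visit 5 (parent 1)
        5–1: parent, skip
      visit 12 (parent 1)
        12–1: parent, skip
      1–6: parent, skip
    visit 8 (parent 6)
      visit 4 (parent 8)
        4–8: parent, skip
      8–6: parent, skip
    6–7: parent, skip
  visit 10 (parent 7)
    10–7: parent, skip
visit 11 (parent –)
visit 9 (parent –)
No non-parent visited neighbor found — the graph is a forest.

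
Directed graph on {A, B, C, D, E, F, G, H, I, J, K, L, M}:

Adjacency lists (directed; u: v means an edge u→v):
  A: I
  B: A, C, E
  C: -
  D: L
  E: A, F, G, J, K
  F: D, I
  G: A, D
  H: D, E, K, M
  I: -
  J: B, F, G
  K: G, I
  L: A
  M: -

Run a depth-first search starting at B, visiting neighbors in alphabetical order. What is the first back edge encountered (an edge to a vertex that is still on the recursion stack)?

J→B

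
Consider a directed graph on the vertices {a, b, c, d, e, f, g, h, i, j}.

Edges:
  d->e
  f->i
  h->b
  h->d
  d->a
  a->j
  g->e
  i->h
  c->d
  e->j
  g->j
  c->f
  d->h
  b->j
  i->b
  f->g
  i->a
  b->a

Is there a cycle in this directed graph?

Yes

DFS with white/gray/black marking, starting from i:
i gray
  h gray
    b gray
      j gray
      j black
      a gray
        a→j: j black — skip
      a black
    b black
    d gray
      d→a: a black — skip
      e gray
        e→j: j black — skip
      e black
      d→h: h is gray → back edge
Back edge found, so a cycle exists: h → d → h.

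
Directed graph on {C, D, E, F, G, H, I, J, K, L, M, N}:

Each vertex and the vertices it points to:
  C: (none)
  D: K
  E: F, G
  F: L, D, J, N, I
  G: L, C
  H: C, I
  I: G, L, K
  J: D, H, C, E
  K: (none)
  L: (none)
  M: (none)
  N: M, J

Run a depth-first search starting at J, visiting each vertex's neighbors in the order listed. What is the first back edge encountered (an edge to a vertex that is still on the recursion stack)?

DFS from J (visiting each vertex's neighbors in the order listed); mark gray on enter, black on exit:
J gray
  D gray
    K gray
    K black
  D black
  H gray
    C gray
    C black
    I gray
      G gray
        L gray
        L black
        G→C: C black — skip
      G black
      I→L: L black — skip
      I→K: K black — skip
    I black
  H black
  J→C: C black — skip
  E gray
    F gray
      F→L: L black — skip
      F→D: D black — skip
      F→J: J is gray → back edge
First back edge: F → J.

F->J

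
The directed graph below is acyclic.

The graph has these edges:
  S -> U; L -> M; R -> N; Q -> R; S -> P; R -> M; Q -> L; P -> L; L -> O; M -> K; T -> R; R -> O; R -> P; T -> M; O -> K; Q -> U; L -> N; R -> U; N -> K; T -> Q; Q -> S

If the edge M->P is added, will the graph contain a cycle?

Yes

Adding M→P creates a cycle iff P can already reach M.
Path from P: P → L → M.
So P → … → M → P is a cycle.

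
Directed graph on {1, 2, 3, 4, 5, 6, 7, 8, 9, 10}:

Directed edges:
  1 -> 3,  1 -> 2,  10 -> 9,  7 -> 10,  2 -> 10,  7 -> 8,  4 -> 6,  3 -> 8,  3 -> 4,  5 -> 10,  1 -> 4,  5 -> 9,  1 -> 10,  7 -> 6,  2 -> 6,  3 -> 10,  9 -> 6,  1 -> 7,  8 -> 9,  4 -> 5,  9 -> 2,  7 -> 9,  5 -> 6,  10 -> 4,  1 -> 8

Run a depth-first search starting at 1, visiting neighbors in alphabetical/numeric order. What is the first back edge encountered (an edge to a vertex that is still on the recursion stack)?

DFS from 1 (visiting neighbors in alphabetical/numeric order); mark gray on enter, black on exit:
1 gray
  2 gray
    6 gray
    6 black
    10 gray
      4 gray
        5 gray
          5→6: 6 black — skip
          9 gray
            9→2: 2 is gray → back edge
First back edge: 9 → 2.

9→2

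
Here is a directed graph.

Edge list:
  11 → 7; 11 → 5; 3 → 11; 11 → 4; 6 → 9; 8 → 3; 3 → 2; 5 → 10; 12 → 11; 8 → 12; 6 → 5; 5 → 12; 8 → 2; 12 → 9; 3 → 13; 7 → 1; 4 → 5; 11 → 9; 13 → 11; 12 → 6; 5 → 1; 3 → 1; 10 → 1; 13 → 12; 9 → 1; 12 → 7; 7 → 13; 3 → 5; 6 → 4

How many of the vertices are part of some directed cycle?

7

A vertex is on a directed cycle iff it belongs to a strongly connected component of size ≥ 2 (or has a self-loop).
The vertices on cycles are {4, 5, 6, 7, 11, 12, 13} — 7 in total.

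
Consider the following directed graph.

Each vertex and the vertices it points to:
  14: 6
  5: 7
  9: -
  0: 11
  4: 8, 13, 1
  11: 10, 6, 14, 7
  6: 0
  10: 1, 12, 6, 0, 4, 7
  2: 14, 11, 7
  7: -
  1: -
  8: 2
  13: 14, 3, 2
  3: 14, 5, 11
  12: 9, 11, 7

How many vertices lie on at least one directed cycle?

A vertex is on a directed cycle iff it belongs to a strongly connected component of size ≥ 2 (or has a self-loop).
The vertices on cycles are {0, 2, 3, 4, 6, 8, 10, 11, 12, 13, 14} — 11 in total.

11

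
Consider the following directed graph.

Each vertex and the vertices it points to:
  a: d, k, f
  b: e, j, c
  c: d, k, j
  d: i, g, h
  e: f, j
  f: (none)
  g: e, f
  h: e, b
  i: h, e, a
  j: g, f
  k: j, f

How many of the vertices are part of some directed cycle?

9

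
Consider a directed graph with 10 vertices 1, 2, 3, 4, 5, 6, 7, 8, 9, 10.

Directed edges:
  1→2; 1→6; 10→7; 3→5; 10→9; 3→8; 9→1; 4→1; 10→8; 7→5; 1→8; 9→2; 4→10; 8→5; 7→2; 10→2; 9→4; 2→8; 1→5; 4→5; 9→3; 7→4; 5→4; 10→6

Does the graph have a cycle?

Yes

DFS with white/gray/black marking, starting from 3:
3 gray
  5 gray
    4 gray
      4→5: 5 is gray → back edge
Back edge found, so a cycle exists: 5 → 4 → 5.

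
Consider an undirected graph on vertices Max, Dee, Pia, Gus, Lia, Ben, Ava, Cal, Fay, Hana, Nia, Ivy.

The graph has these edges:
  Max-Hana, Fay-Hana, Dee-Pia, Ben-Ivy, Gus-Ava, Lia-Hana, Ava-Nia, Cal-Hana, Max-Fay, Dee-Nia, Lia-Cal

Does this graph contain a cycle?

DFS, tracking each vertex's parent; an edge to a visited non-parent vertex closes a cycle.
Start from Pia:
visit Pia (parent –)
  visit Dee (parent Pia)
    Dee–Pia: parent, skip
    visit Nia (parent Dee)
      Nia–Dee: parent, skip
      visit Ava (parent Nia)
        Ava–Nia: parent, skip
        visit Gus (parent Ava)
          Gus–Ava: parent, skip
visit Max (parent –)
  visit Fay (parent Max)
    visit Hana (parent Fay)
      visit Lia (parent Hana)
        visit Cal (parent Lia)
          Cal–Hana: Hana visited and ≠ parent → cycle
Cycle: Hana – Lia – Cal – Hana.

Yes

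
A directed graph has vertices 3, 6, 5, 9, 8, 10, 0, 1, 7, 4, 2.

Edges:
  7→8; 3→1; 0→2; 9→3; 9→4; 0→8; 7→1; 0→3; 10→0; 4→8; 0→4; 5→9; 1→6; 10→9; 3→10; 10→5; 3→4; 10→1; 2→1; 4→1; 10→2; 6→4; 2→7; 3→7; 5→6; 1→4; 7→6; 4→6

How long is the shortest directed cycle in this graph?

2

For each vertex v, BFS finds the shortest path from v back to v.
The shortest such closed walk is 4 → 6 → 4, length 2.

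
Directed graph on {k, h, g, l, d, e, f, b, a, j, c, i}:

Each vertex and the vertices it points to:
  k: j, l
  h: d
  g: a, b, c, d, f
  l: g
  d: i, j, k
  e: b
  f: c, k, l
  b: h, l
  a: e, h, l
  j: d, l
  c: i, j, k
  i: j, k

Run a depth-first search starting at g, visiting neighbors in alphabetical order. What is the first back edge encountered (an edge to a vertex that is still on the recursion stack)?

j→d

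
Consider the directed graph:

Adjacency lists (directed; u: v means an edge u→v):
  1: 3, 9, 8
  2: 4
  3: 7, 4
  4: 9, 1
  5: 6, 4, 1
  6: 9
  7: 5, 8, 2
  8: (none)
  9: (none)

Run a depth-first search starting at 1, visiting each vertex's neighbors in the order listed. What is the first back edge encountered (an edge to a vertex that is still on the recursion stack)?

4→1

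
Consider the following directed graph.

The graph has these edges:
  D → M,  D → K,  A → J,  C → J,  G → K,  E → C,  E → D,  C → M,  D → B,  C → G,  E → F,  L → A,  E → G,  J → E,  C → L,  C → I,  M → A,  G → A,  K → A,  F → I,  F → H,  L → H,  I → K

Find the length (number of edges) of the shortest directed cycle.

For each vertex v, BFS finds the shortest path from v back to v.
The shortest such closed walk is J → E → C → J, length 3.

3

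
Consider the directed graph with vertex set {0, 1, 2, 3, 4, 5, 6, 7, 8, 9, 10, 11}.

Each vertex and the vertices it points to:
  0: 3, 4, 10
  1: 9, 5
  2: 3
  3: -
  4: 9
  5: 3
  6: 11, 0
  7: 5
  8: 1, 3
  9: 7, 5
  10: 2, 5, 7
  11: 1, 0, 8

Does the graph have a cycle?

DFS with white/gray/black marking, starting from 0:
0 gray
  3 gray
  3 black
  4 gray
    9 gray
      7 gray
        5 gray
          5→3: 3 black — skip
        5 black
      7 black
      9→5: 5 black — skip
    9 black
  4 black
  10 gray
    2 gray
      2→3: 3 black — skip
    2 black
    10→5: 5 black — skip
    10→7: 7 black — skip
  10 black
0 black
1 gray
  1→9: 9 black — skip
  1→5: 5 black — skip
1 black
6 gray
  11 gray
    11→1: 1 black — skip
    11→0: 0 black — skip
    8 gray
      8→1: 1 black — skip
      8→3: 3 black — skip
    8 black
  11 black
  6→0: 0 black — skip
6 black
Every edge goes to a white or black vertex — no back edge, so the graph is acyclic.

No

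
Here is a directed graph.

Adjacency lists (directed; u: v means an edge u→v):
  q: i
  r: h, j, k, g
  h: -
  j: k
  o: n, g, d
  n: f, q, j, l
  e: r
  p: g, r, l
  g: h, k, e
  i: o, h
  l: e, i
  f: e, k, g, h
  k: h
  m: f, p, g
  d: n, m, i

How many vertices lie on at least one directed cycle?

11

A vertex is on a directed cycle iff it belongs to a strongly connected component of size ≥ 2 (or has a self-loop).
The vertices on cycles are {d, e, g, i, l, m, n, o, p, q, r} — 11 in total.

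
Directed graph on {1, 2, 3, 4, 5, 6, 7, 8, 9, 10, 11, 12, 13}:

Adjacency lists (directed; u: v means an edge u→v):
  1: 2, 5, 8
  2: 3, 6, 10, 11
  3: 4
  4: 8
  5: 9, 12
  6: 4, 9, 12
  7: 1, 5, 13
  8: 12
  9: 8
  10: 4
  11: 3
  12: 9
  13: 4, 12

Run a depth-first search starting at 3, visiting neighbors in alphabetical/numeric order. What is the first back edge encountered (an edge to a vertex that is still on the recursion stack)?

9→8

DFS from 3 (visiting neighbors in alphabetical/numeric order); mark gray on enter, black on exit:
3 gray
  4 gray
    8 gray
      12 gray
        9 gray
          9→8: 8 is gray → back edge
First back edge: 9 → 8.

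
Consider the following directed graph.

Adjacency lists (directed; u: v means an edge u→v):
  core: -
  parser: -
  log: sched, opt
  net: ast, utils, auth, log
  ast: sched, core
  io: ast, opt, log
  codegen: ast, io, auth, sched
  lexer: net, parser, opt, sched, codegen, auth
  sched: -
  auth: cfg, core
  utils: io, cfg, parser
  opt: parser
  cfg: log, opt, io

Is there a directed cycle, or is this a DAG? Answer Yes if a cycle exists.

No

DFS with white/gray/black marking, starting from cfg:
cfg gray
  log gray
    sched gray
    sched black
    opt gray
      parser gray
      parser black
    opt black
  log black
  cfg→opt: opt black — skip
  io gray
    ast gray
      ast→sched: sched black — skip
      core gray
      core black
    ast black
    io→opt: opt black — skip
    io→log: log black — skip
  io black
cfg black
net gray
  net→ast: ast black — skip
  utils gray
    utils→io: io black — skip
    utils→cfg: cfg black — skip
    utils→parser: parser black — skip
  utils black
  auth gray
    auth→cfg: cfg black — skip
    auth→core: core black — skip
  auth black
  net→log: log black — skip
net black
codegen gray
  codegen→ast: ast black — skip
  codegen→io: io black — skip
  codegen→auth: auth black — skip
  codegen→sched: sched black — skip
codegen black
lexer gray
  lexer→net: net black — skip
  lexer→parser: parser black — skip
  lexer→opt: opt black — skip
  lexer→sched: sched black — skip
  lexer→codegen: codegen black — skip
  lexer→auth: auth black — skip
lexer black
Every edge goes to a white or black vertex — no back edge, so the graph is acyclic.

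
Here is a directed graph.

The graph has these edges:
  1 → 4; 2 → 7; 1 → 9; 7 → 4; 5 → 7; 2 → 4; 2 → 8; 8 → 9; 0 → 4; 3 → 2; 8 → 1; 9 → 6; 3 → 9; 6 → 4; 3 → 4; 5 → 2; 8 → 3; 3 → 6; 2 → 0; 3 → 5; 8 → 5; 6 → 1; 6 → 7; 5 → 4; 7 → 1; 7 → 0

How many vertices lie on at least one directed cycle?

8

A vertex is on a directed cycle iff it belongs to a strongly connected component of size ≥ 2 (or has a self-loop).
The vertices on cycles are {1, 2, 3, 5, 6, 7, 8, 9} — 8 in total.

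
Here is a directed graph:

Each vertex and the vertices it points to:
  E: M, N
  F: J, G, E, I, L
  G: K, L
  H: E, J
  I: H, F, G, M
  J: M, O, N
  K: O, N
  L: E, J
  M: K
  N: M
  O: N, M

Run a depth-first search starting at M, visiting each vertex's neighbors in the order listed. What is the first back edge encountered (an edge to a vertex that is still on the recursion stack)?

N->M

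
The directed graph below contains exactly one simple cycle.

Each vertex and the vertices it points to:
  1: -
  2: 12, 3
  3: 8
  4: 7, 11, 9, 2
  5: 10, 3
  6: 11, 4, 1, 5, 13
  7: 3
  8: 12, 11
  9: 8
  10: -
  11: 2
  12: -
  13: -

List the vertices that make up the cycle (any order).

DFS with gray/black marking from 11:
11 gray
  2 gray
    12 gray
    12 black
    3 gray
      8 gray
        8→12: 12 black — skip
        8→11: 11 is gray → back edge
Back edge closes the cycle 11 → 2 → 3 → 8 → 11; its vertices are {2, 3, 8, 11}.

2, 3, 8, 11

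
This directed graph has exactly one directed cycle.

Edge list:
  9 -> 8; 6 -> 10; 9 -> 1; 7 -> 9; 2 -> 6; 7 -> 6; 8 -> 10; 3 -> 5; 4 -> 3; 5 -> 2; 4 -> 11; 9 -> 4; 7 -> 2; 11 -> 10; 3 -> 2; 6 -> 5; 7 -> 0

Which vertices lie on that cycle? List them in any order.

DFS with gray/black marking from 5:
5 gray
  2 gray
    6 gray
      6→5: 5 is gray → back edge
Back edge closes the cycle 5 → 2 → 6 → 5; its vertices are {2, 5, 6}.

2, 5, 6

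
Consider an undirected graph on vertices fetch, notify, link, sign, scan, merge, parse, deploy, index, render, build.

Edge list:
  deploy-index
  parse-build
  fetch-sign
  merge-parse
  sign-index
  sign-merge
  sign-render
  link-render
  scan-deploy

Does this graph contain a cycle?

No

DFS, tracking each vertex's parent; an edge to a visited non-parent vertex closes a cycle.
Start from sign:
visit sign (parent –)
  visit fetch (parent sign)
    fetch–sign: parent, skip
  visit index (parent sign)
    index–sign: parent, skip
    visit deploy (parent index)
      visit scan (parent deploy)
        scan–deploy: parent, skip
      deploy–index: parent, skip
  visit merge (parent sign)
    merge–sign: parent, skip
    visit parse (parent merge)
      parse–merge: parent, skip
      visit build (parent parse)
        build–parse: parent, skip
  visit render (parent sign)
    render–sign: parent, skip
    visit link (parent render)
      link–render: parent, skip
visit notify (parent –)
No non-parent visited neighbor found — the graph is a forest.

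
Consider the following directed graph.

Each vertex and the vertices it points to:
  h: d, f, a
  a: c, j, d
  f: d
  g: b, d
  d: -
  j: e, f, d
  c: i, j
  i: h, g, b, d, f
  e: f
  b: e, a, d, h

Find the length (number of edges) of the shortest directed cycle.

For each vertex v, BFS finds the shortest path from v back to v.
The shortest such closed walk is i → h → a → c → i, length 4.

4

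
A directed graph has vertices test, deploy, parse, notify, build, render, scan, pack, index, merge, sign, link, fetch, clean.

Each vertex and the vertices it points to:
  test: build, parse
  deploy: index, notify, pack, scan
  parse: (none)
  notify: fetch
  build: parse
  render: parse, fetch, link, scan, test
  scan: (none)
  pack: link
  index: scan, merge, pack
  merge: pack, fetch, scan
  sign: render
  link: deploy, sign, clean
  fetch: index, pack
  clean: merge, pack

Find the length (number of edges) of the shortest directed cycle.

3

For each vertex v, BFS finds the shortest path from v back to v.
The shortest such closed walk is sign → render → link → sign, length 3.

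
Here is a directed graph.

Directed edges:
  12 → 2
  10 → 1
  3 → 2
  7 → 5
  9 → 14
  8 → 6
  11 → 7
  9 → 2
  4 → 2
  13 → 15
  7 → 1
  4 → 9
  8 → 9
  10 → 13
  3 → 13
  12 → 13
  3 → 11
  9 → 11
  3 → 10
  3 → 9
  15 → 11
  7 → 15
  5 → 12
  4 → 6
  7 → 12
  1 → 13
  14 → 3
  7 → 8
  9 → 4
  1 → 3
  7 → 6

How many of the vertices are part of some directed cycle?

A vertex is on a directed cycle iff it belongs to a strongly connected component of size ≥ 2 (or has a self-loop).
The vertices on cycles are {1, 3, 4, 5, 7, 8, 9, 10, 11, 12, 13, 14, 15} — 13 in total.

13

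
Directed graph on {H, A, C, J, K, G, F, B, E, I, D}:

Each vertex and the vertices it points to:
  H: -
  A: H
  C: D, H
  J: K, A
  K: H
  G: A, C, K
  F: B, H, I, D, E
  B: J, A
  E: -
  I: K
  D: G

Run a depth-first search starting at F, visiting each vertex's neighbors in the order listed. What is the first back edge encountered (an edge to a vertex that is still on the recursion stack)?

C->D

DFS from F (visiting each vertex's neighbors in the order listed); mark gray on enter, black on exit:
F gray
  B gray
    J gray
      K gray
        H gray
        H black
      K black
      A gray
        A→H: H black — skip
      A black
    J black
    B→A: A black — skip
  B black
  F→H: H black — skip
  I gray
    I→K: K black — skip
  I black
  D gray
    G gray
      G→A: A black — skip
      C gray
        C→D: D is gray → back edge
First back edge: C → D.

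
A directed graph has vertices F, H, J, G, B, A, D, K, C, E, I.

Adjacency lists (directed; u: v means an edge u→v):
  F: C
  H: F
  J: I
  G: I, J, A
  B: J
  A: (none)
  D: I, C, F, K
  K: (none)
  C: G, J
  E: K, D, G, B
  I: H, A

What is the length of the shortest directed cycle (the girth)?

For each vertex v, BFS finds the shortest path from v back to v.
The shortest such closed walk is G → I → H → F → C → G, length 5.

5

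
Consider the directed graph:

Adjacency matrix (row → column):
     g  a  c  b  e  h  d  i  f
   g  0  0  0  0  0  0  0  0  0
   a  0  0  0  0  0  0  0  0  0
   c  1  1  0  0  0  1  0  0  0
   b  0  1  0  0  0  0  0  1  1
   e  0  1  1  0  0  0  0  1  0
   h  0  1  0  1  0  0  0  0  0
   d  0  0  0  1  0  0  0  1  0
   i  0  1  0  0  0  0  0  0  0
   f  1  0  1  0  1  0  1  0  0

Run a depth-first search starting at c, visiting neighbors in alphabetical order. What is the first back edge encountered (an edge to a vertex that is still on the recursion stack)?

DFS from c (visiting neighbors in alphabetical order); mark gray on enter, black on exit:
c gray
  a gray
  a black
  g gray
  g black
  h gray
    h→a: a black — skip
    b gray
      b→a: a black — skip
      f gray
        f→c: c is gray → back edge
First back edge: f → c.

f->c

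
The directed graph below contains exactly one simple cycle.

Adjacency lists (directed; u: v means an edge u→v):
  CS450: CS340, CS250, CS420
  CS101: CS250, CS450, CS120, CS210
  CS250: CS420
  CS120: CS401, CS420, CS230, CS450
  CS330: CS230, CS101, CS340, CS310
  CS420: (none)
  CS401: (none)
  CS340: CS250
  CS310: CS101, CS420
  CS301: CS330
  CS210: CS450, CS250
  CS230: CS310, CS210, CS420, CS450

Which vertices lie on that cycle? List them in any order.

CS101, CS120, CS230, CS310

DFS with gray/black marking from CS101:
CS101 gray
  CS250 gray
    CS420 gray
    CS420 black
  CS250 black
  CS450 gray
    CS340 gray
      CS340→CS250: CS250 black — skip
    CS340 black
    CS450→CS250: CS250 black — skip
    CS450→CS420: CS420 black — skip
  CS450 black
  CS120 gray
    CS401 gray
    CS401 black
    CS120→CS420: CS420 black — skip
    CS230 gray
      CS310 gray
        CS310→CS101: CS101 is gray → back edge
Back edge closes the cycle CS101 → CS120 → CS230 → CS310 → CS101; its vertices are {CS101, CS120, CS230, CS310}.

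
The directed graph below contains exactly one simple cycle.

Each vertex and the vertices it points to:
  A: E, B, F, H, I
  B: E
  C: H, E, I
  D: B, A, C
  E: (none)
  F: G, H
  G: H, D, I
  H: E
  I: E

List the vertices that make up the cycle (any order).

A, D, F, G

DFS with gray/black marking from F:
F gray
  G gray
    H gray
      E gray
      E black
    H black
    D gray
      B gray
        B→E: E black — skip
      B black
      A gray
        A→E: E black — skip
        A→B: B black — skip
        A→F: F is gray → back edge
Back edge closes the cycle F → G → D → A → F; its vertices are {A, D, F, G}.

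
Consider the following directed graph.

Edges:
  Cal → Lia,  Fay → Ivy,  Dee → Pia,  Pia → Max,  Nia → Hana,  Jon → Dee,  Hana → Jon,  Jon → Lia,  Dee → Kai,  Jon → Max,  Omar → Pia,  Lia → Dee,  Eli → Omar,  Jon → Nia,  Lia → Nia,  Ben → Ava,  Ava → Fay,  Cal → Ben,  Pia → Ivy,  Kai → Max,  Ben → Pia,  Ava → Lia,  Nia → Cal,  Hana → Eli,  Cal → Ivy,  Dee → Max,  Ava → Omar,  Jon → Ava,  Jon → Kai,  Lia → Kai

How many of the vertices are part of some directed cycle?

A vertex is on a directed cycle iff it belongs to a strongly connected component of size ≥ 2 (or has a self-loop).
The vertices on cycles are {Ava, Ben, Cal, Jon, Lia, Nia, Hana} — 7 in total.

7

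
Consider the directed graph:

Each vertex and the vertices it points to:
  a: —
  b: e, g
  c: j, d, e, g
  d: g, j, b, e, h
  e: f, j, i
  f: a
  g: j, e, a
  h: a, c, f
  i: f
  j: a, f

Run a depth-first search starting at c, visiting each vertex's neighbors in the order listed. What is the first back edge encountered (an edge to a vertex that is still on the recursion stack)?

DFS from c (visiting each vertex's neighbors in the order listed); mark gray on enter, black on exit:
c gray
  j gray
    a gray
    a black
    f gray
      f→a: a black — skip
    f black
  j black
  d gray
    g gray
      g→j: j black — skip
      e gray
        e→f: f black — skip
        e→j: j black — skip
        i gray
          i→f: f black — skip
        i black
      e black
      g→a: a black — skip
    g black
    d→j: j black — skip
    b gray
      b→e: e black — skip
      b→g: g black — skip
    b black
    d→e: e black — skip
    h gray
      h→a: a black — skip
      h→c: c is gray → back edge
First back edge: h → c.

h->c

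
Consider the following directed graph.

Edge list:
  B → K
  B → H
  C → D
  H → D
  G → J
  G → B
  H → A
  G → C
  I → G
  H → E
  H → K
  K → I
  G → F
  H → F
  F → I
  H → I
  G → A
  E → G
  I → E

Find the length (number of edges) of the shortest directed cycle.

3

For each vertex v, BFS finds the shortest path from v back to v.
The shortest such closed walk is I → G → F → I, length 3.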